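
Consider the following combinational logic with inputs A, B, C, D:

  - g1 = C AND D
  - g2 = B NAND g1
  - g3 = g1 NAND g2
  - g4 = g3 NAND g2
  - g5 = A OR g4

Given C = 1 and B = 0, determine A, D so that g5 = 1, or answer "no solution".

g5 = A OR g4 must be 1, so at least one of A, g4 is 1.
Check with C = 1 and B = 0 and A=1, D=1:
g1 = C AND D = 1 AND 1 = 1
g2 = B NAND g1 = 0 NAND 1 = 1
g3 = g1 NAND g2 = 1 NAND 1 = 0
g4 = g3 NAND g2 = 0 NAND 1 = 1
g5 = A OR g4 = 1 OR 1 = 1
So g5 = 1.

A=1, D=1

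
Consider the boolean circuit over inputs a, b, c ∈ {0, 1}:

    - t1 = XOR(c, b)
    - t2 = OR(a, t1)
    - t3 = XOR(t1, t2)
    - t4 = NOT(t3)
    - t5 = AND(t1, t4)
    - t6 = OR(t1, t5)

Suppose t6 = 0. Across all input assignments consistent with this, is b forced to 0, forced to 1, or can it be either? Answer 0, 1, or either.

either

Both values of b occur among assignments with t6 = 0:
  b=0: a=0, b=0, c=0
  b=1: a=0, b=1, c=1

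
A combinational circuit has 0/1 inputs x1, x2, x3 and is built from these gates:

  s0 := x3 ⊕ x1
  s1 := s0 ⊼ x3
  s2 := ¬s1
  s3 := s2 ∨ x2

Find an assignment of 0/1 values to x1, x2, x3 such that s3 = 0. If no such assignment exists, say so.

x1=1, x2=0, x3=1

Check with x1=1, x2=0, x3=1:
s0 = x3 ⊕ x1 = 1 ⊕ 1 = 0
s1 = s0 ⊼ x3 = 0 ⊼ 1 = 1
s2 = ¬s1 = ¬1 = 0
s3 = s2 ∨ x2 = 0 ∨ 0 = 0
So s3 = 0 as required.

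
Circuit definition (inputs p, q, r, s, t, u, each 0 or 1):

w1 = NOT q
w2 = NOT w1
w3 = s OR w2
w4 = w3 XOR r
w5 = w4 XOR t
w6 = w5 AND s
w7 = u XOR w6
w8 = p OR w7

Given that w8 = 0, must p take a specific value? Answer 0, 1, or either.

0

w8 = p OR w7 must be 0, so both p = 0 and w7 = 0.
w7 = u XOR w6 must be 0, so u and w6 are equal.
Every assignment with w8 = 0 has p = 0; there are 16 such assignment(s).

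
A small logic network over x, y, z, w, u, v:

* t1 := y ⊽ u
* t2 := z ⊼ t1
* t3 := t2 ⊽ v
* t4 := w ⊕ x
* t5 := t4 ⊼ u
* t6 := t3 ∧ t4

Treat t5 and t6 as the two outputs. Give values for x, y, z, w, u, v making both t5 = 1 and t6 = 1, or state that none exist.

x=1, y=0, z=1, w=0, u=0, v=0

Check with x=1, y=0, z=1, w=0, u=0, v=0:
t1 = y ⊽ u = 0 ⊽ 0 = 1
t2 = z ⊼ t1 = 1 ⊼ 1 = 0
t3 = t2 ⊽ v = 0 ⊽ 0 = 1
t4 = w ⊕ x = 0 ⊕ 1 = 1
t5 = t4 ⊼ u = 1 ⊼ 0 = 1
t6 = t3 ∧ t4 = 1 ∧ 1 = 1
So t5 = 1 and t6 = 1.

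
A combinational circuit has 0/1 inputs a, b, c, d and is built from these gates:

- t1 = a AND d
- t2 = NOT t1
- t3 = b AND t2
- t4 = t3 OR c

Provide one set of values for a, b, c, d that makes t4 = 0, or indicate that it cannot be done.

a=1 b=1 c=0 d=1

t4 = t3 OR c must be 0, so both t3 = 0 and c = 0.
t3 = b AND t2 must be 0, so at least one of b, t2 is 0.
Check with a=1 b=1 c=0 d=1:
t1 = a AND d = 1 AND 1 = 1
t2 = NOT t1 = NOT 1 = 0
t3 = b AND t2 = 1 AND 0 = 0
t4 = t3 OR c = 0 OR 0 = 0
So t4 = 0 as required.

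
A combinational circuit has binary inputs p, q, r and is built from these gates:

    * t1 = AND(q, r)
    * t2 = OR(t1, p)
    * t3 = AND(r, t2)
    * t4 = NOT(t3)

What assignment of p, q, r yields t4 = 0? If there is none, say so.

t4 = NOT(t3) must be 0, so t3 = 1.
t3 = AND(r, t2) must be 1, so both r = 1 and t2 = 1.
t2 = OR(t1, p) must be 1, so at least one of t1, p is 1.
Check with p=1, q=1, r=1:
t1 = AND(q, r) = AND(1, 1) = 1
t2 = OR(t1, p) = OR(1, 1) = 1
t3 = AND(r, t2) = AND(1, 1) = 1
t4 = NOT(t3) = NOT 1 = 0
So t4 = 0 as required.

p=1, q=1, r=1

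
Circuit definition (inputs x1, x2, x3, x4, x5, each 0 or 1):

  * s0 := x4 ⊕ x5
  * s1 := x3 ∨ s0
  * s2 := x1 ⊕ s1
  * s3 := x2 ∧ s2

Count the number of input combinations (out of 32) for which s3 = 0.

s3 = x2 ∧ s2 must be 0, so at least one of x2, s2 is 0.
Enumerating the 32 input combinations, 24 give s3 = 0 and 8 give s3 = 1.

24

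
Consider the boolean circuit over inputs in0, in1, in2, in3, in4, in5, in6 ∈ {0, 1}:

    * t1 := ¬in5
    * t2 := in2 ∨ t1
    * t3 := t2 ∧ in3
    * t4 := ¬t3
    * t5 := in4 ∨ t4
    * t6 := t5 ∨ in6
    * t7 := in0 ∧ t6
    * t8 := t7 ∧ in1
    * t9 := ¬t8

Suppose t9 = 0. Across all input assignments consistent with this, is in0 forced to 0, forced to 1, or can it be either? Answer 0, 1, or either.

t9 = ¬t8 must be 0, so t8 = 1.
Every assignment with t9 = 0 has in0 = 1; there are 29 such assignment(s).

1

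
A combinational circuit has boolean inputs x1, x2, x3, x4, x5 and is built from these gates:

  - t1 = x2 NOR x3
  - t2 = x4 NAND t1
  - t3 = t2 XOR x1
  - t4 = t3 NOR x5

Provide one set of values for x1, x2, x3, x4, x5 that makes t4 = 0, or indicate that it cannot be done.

t4 = t3 NOR x5 must be 0, so at least one of t3, x5 is 1.
Check with x1=1, x2=0, x3=0, x4=1, x5=1:
t1 = x2 NOR x3 = 0 NOR 0 = 1
t2 = x4 NAND t1 = 1 NAND 1 = 0
t3 = t2 XOR x1 = 0 XOR 1 = 1
t4 = t3 NOR x5 = 1 NOR 1 = 0
So t4 = 0 as required.

x1=1, x2=0, x3=0, x4=1, x5=1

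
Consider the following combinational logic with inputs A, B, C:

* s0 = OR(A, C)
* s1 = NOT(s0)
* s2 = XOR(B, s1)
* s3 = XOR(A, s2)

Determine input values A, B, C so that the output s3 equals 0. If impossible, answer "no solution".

Check with A=0 B=0 C=1:
s0 = OR(A, C) = OR(0, 1) = 1
s1 = NOT(s0) = NOT 1 = 0
s2 = XOR(B, s1) = XOR(0, 0) = 0
s3 = XOR(A, s2) = XOR(0, 0) = 0
So s3 = 0 as required.

A=0 B=0 C=1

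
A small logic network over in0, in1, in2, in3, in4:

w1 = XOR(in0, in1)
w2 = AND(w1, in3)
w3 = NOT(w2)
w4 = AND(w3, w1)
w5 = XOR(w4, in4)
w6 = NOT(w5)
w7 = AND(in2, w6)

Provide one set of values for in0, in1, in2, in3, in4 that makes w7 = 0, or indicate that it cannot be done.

w7 = AND(in2, w6) must be 0, so at least one of in2, w6 is 0.
Check with in0=1 in1=1 in2=0 in3=0 in4=1:
w1 = XOR(in0, in1) = XOR(1, 1) = 0
w2 = AND(w1, in3) = AND(0, 0) = 0
w3 = NOT(w2) = NOT 0 = 1
w4 = AND(w3, w1) = AND(1, 0) = 0
w5 = XOR(w4, in4) = XOR(0, 1) = 1
w6 = NOT(w5) = NOT 1 = 0
w7 = AND(in2, w6) = AND(0, 0) = 0
So w7 = 0 as required.

in0=1 in1=1 in2=0 in3=0 in4=1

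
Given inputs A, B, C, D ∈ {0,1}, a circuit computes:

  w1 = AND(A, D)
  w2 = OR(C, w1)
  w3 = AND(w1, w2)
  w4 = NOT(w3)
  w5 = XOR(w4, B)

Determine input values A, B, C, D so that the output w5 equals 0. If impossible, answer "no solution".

A=1, B=0, C=1, D=1

Check with A=1, B=0, C=1, D=1:
w1 = AND(A, D) = AND(1, 1) = 1
w2 = OR(C, w1) = OR(1, 1) = 1
w3 = AND(w1, w2) = AND(1, 1) = 1
w4 = NOT(w3) = NOT 1 = 0
w5 = XOR(w4, B) = XOR(0, 0) = 0
So w5 = 0 as required.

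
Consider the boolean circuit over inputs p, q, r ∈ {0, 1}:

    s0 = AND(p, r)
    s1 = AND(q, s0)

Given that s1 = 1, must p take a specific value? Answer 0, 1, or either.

s1 = AND(q, s0) must be 1, so both q = 1 and s0 = 1.
s0 = AND(p, r) must be 1, so both p = 1 and r = 1.
Every assignment with s1 = 1 has p = 1; there are 1 such assignment(s).
  p=1, q=1, r=1

1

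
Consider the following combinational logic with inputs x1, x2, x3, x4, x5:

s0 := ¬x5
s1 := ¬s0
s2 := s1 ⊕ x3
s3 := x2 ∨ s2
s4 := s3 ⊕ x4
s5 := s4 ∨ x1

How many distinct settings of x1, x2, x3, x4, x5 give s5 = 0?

8

s5 = s4 ∨ x1 must be 0, so both s4 = 0 and x1 = 0.
s4 = s3 ⊕ x4 must be 0, so s3 and x4 are equal.
Enumerating the 32 input combinations, 8 give s5 = 0 and 24 give s5 = 1.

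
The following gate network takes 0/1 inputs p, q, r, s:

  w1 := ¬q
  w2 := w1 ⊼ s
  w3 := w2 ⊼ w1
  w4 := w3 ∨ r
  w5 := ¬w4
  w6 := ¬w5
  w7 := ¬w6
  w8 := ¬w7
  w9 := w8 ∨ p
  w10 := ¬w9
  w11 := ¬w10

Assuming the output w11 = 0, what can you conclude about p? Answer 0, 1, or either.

0

w11 = ¬w10 must be 0, so w10 = 1.
Every assignment with w11 = 0 has p = 0; there are 1 such assignment(s).
  p=0, q=0, r=0, s=0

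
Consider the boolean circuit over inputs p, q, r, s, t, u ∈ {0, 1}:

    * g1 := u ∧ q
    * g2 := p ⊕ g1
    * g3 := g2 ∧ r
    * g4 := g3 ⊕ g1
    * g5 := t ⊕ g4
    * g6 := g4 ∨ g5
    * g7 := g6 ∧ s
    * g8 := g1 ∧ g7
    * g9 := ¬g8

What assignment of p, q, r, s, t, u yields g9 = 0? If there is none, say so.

g9 = ¬g8 must be 0, so g8 = 1.
g8 = g1 ∧ g7 must be 1, so both g1 = 1 and g7 = 1.
Check with p=0, q=1, r=1, s=1, t=1, u=1:
g1 = u ∧ q = 1 ∧ 1 = 1
g2 = p ⊕ g1 = 0 ⊕ 1 = 1
g3 = g2 ∧ r = 1 ∧ 1 = 1
g4 = g3 ⊕ g1 = 1 ⊕ 1 = 0
g5 = t ⊕ g4 = 1 ⊕ 0 = 1
g6 = g4 ∨ g5 = 0 ∨ 1 = 1
g7 = g6 ∧ s = 1 ∧ 1 = 1
g8 = g1 ∧ g7 = 1 ∧ 1 = 1
g9 = ¬g8 = ¬1 = 0
So g9 = 0 as required.

p=0, q=1, r=1, s=1, t=1, u=1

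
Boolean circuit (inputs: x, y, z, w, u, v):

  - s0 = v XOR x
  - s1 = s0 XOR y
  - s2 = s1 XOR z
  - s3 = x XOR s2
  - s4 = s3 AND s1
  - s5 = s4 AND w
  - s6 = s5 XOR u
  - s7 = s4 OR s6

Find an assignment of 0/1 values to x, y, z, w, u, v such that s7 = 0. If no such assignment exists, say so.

s7 = s4 OR s6 must be 0, so both s4 = 0 and s6 = 0.
s4 = s3 AND s1 must be 0, so at least one of s3, s1 is 0.
s6 = s5 XOR u must be 0, so s5 and u are equal.
Check with x=1 y=1 z=0 w=1 u=0 v=1:
s0 = v XOR x = 1 XOR 1 = 0
s1 = s0 XOR y = 0 XOR 1 = 1
s2 = s1 XOR z = 1 XOR 0 = 1
s3 = x XOR s2 = 1 XOR 1 = 0
s4 = s3 AND s1 = 0 AND 1 = 0
s5 = s4 AND w = 0 AND 1 = 0
s6 = s5 XOR u = 0 XOR 0 = 0
s7 = s4 OR s6 = 0 OR 0 = 0
So s7 = 0 as required.

x=1 y=1 z=0 w=1 u=0 v=1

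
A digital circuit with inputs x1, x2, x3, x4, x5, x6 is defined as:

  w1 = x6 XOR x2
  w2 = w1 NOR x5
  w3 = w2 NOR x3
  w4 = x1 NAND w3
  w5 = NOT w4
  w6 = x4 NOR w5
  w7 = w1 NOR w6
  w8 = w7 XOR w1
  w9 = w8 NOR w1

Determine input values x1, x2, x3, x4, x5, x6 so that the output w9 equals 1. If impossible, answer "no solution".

w9 = w8 NOR w1 must be 1, so both w8 = 0 and w1 = 0.
w8 = w7 XOR w1 must be 0, so w7 and w1 are equal.
Check with x1=1, x2=1, x3=1, x4=0, x5=1, x6=1:
w1 = x6 XOR x2 = 1 XOR 1 = 0
w2 = w1 NOR x5 = 0 NOR 1 = 0
w3 = w2 NOR x3 = 0 NOR 1 = 0
w4 = x1 NAND w3 = 1 NAND 0 = 1
w5 = NOT w4 = NOT 1 = 0
w6 = x4 NOR w5 = 0 NOR 0 = 1
w7 = w1 NOR w6 = 0 NOR 1 = 0
w8 = w7 XOR w1 = 0 XOR 0 = 0
w9 = w8 NOR w1 = 0 NOR 0 = 1
So w9 = 1 as required.

x1=1, x2=1, x3=1, x4=0, x5=1, x6=1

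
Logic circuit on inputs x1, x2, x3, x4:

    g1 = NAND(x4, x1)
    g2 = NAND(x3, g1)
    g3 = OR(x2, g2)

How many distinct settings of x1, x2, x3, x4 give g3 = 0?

3

g3 = OR(x2, g2) must be 0, so both x2 = 0 and g2 = 0.
g2 = NAND(x3, g1) must be 0, so both x3 = 1 and g1 = 1.
g1 = NAND(x4, x1) must be 1, so at least one of x4, x1 is 0.
Satisfying assignments:
  x1=0, x2=0, x3=1, x4=0
  x1=0, x2=0, x3=1, x4=1
  x1=1, x2=0, x3=1, x4=0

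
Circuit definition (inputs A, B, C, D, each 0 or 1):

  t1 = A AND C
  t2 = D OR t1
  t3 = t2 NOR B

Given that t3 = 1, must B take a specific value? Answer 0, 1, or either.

0

t3 = t2 NOR B must be 1, so both t2 = 0 and B = 0.
t2 = D OR t1 must be 0, so both D = 0 and t1 = 0.
t1 = A AND C must be 0, so at least one of A, C is 0.
Every assignment with t3 = 1 has B = 0; there are 3 such assignment(s).
  A=0, B=0, C=0, D=0
  A=0, B=0, C=1, D=0
  A=1, B=0, C=0, D=0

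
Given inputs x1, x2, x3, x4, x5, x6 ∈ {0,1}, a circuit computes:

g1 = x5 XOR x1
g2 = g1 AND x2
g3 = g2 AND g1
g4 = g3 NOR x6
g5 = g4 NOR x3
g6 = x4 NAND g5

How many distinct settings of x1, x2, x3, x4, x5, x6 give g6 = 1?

g6 = x4 NAND g5 must be 1, so at least one of x4, g5 is 0.
Enumerating the 64 input combinations, 54 give g6 = 1 and 10 give g6 = 0.

54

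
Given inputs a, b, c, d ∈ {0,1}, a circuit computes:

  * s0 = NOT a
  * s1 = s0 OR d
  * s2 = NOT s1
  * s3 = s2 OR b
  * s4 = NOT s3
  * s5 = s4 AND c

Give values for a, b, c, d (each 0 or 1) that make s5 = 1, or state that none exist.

a=0, b=0, c=1, d=0

s5 = s4 AND c must be 1, so both s4 = 1 and c = 1.
Check with a=0, b=0, c=1, d=0:
s0 = NOT a = NOT 0 = 1
s1 = s0 OR d = 1 OR 0 = 1
s2 = NOT s1 = NOT 1 = 0
s3 = s2 OR b = 0 OR 0 = 0
s4 = NOT s3 = NOT 0 = 1
s5 = s4 AND c = 1 AND 1 = 1
So s5 = 1 as required.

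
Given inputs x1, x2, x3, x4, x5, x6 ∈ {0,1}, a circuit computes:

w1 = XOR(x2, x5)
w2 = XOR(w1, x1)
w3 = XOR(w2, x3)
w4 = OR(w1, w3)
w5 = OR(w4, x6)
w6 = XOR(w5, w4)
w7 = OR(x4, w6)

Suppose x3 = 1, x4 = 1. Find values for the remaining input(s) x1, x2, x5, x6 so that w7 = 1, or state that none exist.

Check with x3 = 1, x4 = 1 and x1=0, x2=1, x5=1, x6=1:
w1 = XOR(x2, x5) = XOR(1, 1) = 0
w2 = XOR(w1, x1) = XOR(0, 0) = 0
w3 = XOR(w2, x3) = XOR(0, 1) = 1
w4 = OR(w1, w3) = OR(0, 1) = 1
w5 = OR(w4, x6) = OR(1, 1) = 1
w6 = XOR(w5, w4) = XOR(1, 1) = 0
w7 = OR(x4, w6) = OR(1, 0) = 1
So w7 = 1.

x1=0 x2=1 x5=1 x6=1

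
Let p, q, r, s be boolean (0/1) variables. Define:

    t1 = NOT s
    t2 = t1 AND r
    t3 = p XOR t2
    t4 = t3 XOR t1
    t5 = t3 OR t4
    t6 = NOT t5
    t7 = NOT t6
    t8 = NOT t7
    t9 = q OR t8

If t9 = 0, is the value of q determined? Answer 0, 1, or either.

0

t9 = q OR t8 must be 0, so both q = 0 and t8 = 0.
Every assignment with t9 = 0 has q = 0; there are 6 such assignment(s).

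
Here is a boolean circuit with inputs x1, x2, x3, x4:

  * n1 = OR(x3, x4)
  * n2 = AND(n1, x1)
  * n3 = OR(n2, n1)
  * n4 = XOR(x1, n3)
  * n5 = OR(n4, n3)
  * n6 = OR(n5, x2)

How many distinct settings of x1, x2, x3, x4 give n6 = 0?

1

n6 = OR(n5, x2) must be 0, so both n5 = 0 and x2 = 0.
n5 = OR(n4, n3) must be 0, so both n4 = 0 and n3 = 0.
Satisfying assignments:
  x1=0, x2=0, x3=0, x4=0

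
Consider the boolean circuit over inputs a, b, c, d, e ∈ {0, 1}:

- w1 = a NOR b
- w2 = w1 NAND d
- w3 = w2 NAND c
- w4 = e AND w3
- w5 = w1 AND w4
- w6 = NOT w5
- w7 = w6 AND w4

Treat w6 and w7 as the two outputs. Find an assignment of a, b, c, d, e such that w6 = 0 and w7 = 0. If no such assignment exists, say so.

a=0, b=0, c=0, d=0, e=1

Check with a=0, b=0, c=0, d=0, e=1:
w1 = a NOR b = 0 NOR 0 = 1
w2 = w1 NAND d = 1 NAND 0 = 1
w3 = w2 NAND c = 1 NAND 0 = 1
w4 = e AND w3 = 1 AND 1 = 1
w5 = w1 AND w4 = 1 AND 1 = 1
w6 = NOT w5 = NOT 1 = 0
w7 = w6 AND w4 = 0 AND 1 = 0
So w6 = 0 and w7 = 0.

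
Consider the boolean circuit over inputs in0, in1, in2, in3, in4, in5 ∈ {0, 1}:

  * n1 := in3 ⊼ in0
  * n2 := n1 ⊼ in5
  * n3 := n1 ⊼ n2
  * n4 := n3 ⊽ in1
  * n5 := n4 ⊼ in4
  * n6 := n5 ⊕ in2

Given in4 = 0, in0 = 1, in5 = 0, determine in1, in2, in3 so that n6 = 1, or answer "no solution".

in1=0 in2=0 in3=1

n6 = n5 ⊕ in2 must be 1, so n5 and in2 differ.
Check with in4 = 0, in0 = 1, in5 = 0 and in1=0, in2=0, in3=1:
n1 = in3 ⊼ in0 = 1 ⊼ 1 = 0
n2 = n1 ⊼ in5 = 0 ⊼ 0 = 1
n3 = n1 ⊼ n2 = 0 ⊼ 1 = 1
n4 = n3 ⊽ in1 = 1 ⊽ 0 = 0
n5 = n4 ⊼ in4 = 0 ⊼ 0 = 1
n6 = n5 ⊕ in2 = 1 ⊕ 0 = 1
So n6 = 1.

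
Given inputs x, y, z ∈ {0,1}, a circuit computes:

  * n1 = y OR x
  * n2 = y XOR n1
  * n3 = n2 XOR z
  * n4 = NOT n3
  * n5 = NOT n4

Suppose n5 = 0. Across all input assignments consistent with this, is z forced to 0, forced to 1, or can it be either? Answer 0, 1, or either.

Both values of z occur among assignments with n5 = 0:
  z=0: x=0, y=0, z=0
  z=1: x=1, y=0, z=1

either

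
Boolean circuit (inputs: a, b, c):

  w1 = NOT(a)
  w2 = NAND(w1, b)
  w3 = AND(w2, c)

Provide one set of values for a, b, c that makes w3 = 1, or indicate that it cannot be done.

a=1, b=0, c=1

Check with a=1, b=0, c=1:
w1 = NOT(a) = NOT 1 = 0
w2 = NAND(w1, b) = NAND(0, 0) = 1
w3 = AND(w2, c) = AND(1, 1) = 1
So w3 = 1 as required.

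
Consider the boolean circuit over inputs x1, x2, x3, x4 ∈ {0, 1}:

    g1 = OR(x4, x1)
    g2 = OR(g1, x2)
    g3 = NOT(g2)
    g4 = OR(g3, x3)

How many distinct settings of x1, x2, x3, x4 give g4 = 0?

g4 = OR(g3, x3) must be 0, so both g3 = 0 and x3 = 0.
Enumerating the 16 input combinations, 7 give g4 = 0 and 9 give g4 = 1.

7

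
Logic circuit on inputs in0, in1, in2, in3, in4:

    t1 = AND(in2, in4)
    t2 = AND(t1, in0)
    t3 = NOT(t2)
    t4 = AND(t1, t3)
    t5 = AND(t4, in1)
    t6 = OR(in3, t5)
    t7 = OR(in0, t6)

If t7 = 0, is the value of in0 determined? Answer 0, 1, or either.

t7 = OR(in0, t6) must be 0, so both in0 = 0 and t6 = 0.
Every assignment with t7 = 0 has in0 = 0; there are 7 such assignment(s).

0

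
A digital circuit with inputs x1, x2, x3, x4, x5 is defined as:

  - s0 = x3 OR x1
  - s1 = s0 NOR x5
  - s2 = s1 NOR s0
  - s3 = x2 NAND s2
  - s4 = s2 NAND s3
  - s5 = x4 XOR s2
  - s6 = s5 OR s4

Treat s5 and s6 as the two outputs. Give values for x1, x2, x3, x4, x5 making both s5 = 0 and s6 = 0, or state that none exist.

x1=0, x2=0, x3=0, x4=1, x5=1

Check with x1=0, x2=0, x3=0, x4=1, x5=1:
s0 = x3 OR x1 = 0 OR 0 = 0
s1 = s0 NOR x5 = 0 NOR 1 = 0
s2 = s1 NOR s0 = 0 NOR 0 = 1
s3 = x2 NAND s2 = 0 NAND 1 = 1
s4 = s2 NAND s3 = 1 NAND 1 = 0
s5 = x4 XOR s2 = 1 XOR 1 = 0
s6 = s5 OR s4 = 0 OR 0 = 0
So s5 = 0 and s6 = 0.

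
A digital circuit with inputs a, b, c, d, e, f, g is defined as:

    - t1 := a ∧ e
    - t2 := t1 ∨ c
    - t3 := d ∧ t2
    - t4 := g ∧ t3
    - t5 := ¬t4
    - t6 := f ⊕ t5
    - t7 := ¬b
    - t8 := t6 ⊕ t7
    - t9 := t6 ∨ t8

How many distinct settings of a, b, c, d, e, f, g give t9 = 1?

96

t9 = t6 ∨ t8 must be 1, so at least one of t6, t8 is 1.
Enumerating the 128 input combinations, 96 give t9 = 1 and 32 give t9 = 0.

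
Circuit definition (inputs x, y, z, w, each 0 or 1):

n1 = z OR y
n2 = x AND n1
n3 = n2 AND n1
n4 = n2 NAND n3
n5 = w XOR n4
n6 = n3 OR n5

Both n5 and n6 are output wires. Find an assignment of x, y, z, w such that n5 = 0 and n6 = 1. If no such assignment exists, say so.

Check with x=1, y=1, z=1, w=0:
n1 = z OR y = 1 OR 1 = 1
n2 = x AND n1 = 1 AND 1 = 1
n3 = n2 AND n1 = 1 AND 1 = 1
n4 = n2 NAND n3 = 1 NAND 1 = 0
n5 = w XOR n4 = 0 XOR 0 = 0
n6 = n3 OR n5 = 1 OR 0 = 1
So n5 = 0 and n6 = 1.

x=1, y=1, z=1, w=0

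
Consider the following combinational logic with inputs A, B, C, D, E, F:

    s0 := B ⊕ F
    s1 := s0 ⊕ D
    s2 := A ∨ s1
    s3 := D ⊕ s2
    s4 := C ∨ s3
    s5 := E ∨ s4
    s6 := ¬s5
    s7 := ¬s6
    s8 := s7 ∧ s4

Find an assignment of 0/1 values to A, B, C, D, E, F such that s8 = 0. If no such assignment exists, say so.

s8 = s7 ∧ s4 must be 0, so at least one of s7, s4 is 0.
Check with A=0, B=0, C=0, D=0, E=1, F=0:
s0 = B ⊕ F = 0 ⊕ 0 = 0
s1 = s0 ⊕ D = 0 ⊕ 0 = 0
s2 = A ∨ s1 = 0 ∨ 0 = 0
s3 = D ⊕ s2 = 0 ⊕ 0 = 0
s4 = C ∨ s3 = 0 ∨ 0 = 0
s5 = E ∨ s4 = 1 ∨ 0 = 1
s6 = ¬s5 = ¬1 = 0
s7 = ¬s6 = ¬0 = 1
s8 = s7 ∧ s4 = 1 ∧ 0 = 0
So s8 = 0 as required.

A=0, B=0, C=0, D=0, E=1, F=0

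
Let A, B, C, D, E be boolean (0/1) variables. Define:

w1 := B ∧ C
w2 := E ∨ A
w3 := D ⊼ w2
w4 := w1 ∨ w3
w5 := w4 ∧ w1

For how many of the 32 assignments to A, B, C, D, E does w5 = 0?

24

w5 = w4 ∧ w1 must be 0, so at least one of w4, w1 is 0.
Enumerating the 32 input combinations, 24 give w5 = 0 and 8 give w5 = 1.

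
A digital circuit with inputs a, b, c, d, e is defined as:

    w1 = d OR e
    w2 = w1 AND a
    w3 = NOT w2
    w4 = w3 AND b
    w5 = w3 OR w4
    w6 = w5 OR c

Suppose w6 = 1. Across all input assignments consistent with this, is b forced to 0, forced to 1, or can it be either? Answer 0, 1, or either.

Both values of b occur among assignments with w6 = 1:
  b=0: a=0, b=0, c=0, d=0, e=0
  b=1: a=0, b=1, c=0, d=0, e=0

either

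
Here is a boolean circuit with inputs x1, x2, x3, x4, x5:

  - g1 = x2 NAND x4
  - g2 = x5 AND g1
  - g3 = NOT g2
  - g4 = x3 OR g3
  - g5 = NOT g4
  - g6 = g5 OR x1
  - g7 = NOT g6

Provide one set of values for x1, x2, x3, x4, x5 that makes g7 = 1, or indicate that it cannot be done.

x1=0, x2=0, x3=1, x4=1, x5=0

g7 = NOT g6 must be 1, so g6 = 0.
g6 = g5 OR x1 must be 0, so both g5 = 0 and x1 = 0.
Check with x1=0, x2=0, x3=1, x4=1, x5=0:
g1 = x2 NAND x4 = 0 NAND 1 = 1
g2 = x5 AND g1 = 0 AND 1 = 0
g3 = NOT g2 = NOT 0 = 1
g4 = x3 OR g3 = 1 OR 1 = 1
g5 = NOT g4 = NOT 1 = 0
g6 = g5 OR x1 = 0 OR 0 = 0
g7 = NOT g6 = NOT 0 = 1
So g7 = 1 as required.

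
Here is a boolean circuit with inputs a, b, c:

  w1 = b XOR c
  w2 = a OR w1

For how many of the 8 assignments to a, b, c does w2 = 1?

6

w2 = a OR w1 must be 1, so at least one of a, w1 is 1.
Enumerating the 8 input combinations, 6 give w2 = 1 and 2 give w2 = 0.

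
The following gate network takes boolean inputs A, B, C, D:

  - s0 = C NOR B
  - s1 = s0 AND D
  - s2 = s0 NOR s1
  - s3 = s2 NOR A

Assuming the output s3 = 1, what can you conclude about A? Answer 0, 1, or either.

0

s3 = s2 NOR A must be 1, so both s2 = 0 and A = 0.
Every assignment with s3 = 1 has A = 0; there are 2 such assignment(s).
  A=0, B=0, C=0, D=0
  A=0, B=0, C=0, D=1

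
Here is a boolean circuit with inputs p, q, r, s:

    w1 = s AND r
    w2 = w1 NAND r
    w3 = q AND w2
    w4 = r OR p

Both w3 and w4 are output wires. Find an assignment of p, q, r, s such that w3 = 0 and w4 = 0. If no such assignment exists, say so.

p=0, q=0, r=0, s=0

Check with p=0, q=0, r=0, s=0:
w1 = s AND r = 0 AND 0 = 0
w2 = w1 NAND r = 0 NAND 0 = 1
w3 = q AND w2 = 0 AND 1 = 0
w4 = r OR p = 0 OR 0 = 0
So w3 = 0 and w4 = 0.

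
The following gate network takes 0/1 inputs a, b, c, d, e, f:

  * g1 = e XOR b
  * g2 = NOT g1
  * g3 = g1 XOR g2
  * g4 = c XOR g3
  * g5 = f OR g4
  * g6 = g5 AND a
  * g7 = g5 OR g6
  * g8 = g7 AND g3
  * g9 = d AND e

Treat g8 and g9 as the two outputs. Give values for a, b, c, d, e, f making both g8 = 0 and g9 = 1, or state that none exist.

a=1, b=0, c=1, d=1, e=1, f=0

Check with a=1, b=0, c=1, d=1, e=1, f=0:
g1 = e XOR b = 1 XOR 0 = 1
g2 = NOT g1 = NOT 1 = 0
g3 = g1 XOR g2 = 1 XOR 0 = 1
g4 = c XOR g3 = 1 XOR 1 = 0
g5 = f OR g4 = 0 OR 0 = 0
g6 = g5 AND a = 0 AND 1 = 0
g7 = g5 OR g6 = 0 OR 0 = 0
g8 = g7 AND g3 = 0 AND 1 = 0
g9 = d AND e = 1 AND 1 = 1
So g8 = 0 and g9 = 1.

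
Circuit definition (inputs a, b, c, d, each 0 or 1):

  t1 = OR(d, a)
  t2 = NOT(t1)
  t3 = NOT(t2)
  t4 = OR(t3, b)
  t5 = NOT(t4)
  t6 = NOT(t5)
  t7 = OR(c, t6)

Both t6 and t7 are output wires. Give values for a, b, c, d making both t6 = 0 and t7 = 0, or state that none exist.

a=0, b=0, c=0, d=0

Check with a=0, b=0, c=0, d=0:
t1 = OR(d, a) = OR(0, 0) = 0
t2 = NOT(t1) = NOT 0 = 1
t3 = NOT(t2) = NOT 1 = 0
t4 = OR(t3, b) = OR(0, 0) = 0
t5 = NOT(t4) = NOT 0 = 1
t6 = NOT(t5) = NOT 1 = 0
t7 = OR(c, t6) = OR(0, 0) = 0
So t6 = 0 and t7 = 0.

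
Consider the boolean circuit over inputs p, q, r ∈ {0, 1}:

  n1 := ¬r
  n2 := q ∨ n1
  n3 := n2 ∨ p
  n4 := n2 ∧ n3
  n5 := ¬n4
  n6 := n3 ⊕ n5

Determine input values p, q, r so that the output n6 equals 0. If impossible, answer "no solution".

n6 = n3 ⊕ n5 must be 0, so n3 and n5 are equal.
Check with p=1, q=0, r=1:
n1 = ¬r = ¬1 = 0
n2 = q ∨ n1 = 0 ∨ 0 = 0
n3 = n2 ∨ p = 0 ∨ 1 = 1
n4 = n2 ∧ n3 = 0 ∧ 1 = 0
n5 = ¬n4 = ¬0 = 1
n6 = n3 ⊕ n5 = 1 ⊕ 1 = 0
So n6 = 0 as required.

p=1, q=0, r=1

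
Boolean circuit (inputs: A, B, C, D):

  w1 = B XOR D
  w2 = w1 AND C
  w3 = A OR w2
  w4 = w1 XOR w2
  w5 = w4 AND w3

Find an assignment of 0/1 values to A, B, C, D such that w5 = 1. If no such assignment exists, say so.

A=1, B=1, C=0, D=0

w5 = w4 AND w3 must be 1, so both w4 = 1 and w3 = 1.
Check with A=1, B=1, C=0, D=0:
w1 = B XOR D = 1 XOR 0 = 1
w2 = w1 AND C = 1 AND 0 = 0
w3 = A OR w2 = 1 OR 0 = 1
w4 = w1 XOR w2 = 1 XOR 0 = 1
w5 = w4 AND w3 = 1 AND 1 = 1
So w5 = 1 as required.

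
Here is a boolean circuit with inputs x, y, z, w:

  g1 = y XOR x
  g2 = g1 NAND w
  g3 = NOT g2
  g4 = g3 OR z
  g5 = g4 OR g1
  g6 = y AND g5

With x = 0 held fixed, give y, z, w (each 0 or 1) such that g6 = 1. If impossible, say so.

g6 = y AND g5 must be 1, so both y = 1 and g5 = 1.
Check with x = 0 and y=1, z=1, w=0:
g1 = y XOR x = 1 XOR 0 = 1
g2 = g1 NAND w = 1 NAND 0 = 1
g3 = NOT g2 = NOT 1 = 0
g4 = g3 OR z = 0 OR 1 = 1
g5 = g4 OR g1 = 1 OR 1 = 1
g6 = y AND g5 = 1 AND 1 = 1
So g6 = 1.

y=1, z=1, w=0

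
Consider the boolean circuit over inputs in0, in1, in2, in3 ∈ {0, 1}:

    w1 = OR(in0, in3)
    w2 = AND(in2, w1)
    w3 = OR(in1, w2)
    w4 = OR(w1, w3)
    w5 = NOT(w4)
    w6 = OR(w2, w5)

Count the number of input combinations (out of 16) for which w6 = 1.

8

w6 = OR(w2, w5) must be 1, so at least one of w2, w5 is 1.
Enumerating the 16 input combinations, 8 give w6 = 1 and 8 give w6 = 0.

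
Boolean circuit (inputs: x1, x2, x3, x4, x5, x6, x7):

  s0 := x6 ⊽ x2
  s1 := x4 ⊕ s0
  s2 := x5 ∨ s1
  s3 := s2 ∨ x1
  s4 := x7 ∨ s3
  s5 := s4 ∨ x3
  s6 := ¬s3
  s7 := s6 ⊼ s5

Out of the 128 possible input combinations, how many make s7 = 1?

116

s7 = s6 ⊼ s5 must be 1, so at least one of s6, s5 is 0.
Enumerating the 128 input combinations, 116 give s7 = 1 and 12 give s7 = 0.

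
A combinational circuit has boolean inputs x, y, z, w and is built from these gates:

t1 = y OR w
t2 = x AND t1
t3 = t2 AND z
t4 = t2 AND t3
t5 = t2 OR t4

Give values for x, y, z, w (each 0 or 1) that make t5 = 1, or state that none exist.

t5 = t2 OR t4 must be 1, so at least one of t2, t4 is 1.
Check with x=1, y=0, z=0, w=1:
t1 = y OR w = 0 OR 1 = 1
t2 = x AND t1 = 1 AND 1 = 1
t3 = t2 AND z = 1 AND 0 = 0
t4 = t2 AND t3 = 1 AND 0 = 0
t5 = t2 OR t4 = 1 OR 0 = 1
So t5 = 1 as required.

x=1, y=0, z=0, w=1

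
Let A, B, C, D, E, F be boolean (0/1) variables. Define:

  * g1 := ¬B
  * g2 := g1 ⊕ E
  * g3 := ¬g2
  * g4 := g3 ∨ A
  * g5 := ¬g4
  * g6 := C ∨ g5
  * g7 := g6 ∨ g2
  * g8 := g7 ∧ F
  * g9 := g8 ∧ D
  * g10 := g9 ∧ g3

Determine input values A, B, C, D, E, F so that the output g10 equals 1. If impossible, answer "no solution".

Check with A=1, B=0, C=1, D=1, E=1, F=1:
g1 = ¬B = ¬0 = 1
g2 = g1 ⊕ E = 1 ⊕ 1 = 0
g3 = ¬g2 = ¬0 = 1
g4 = g3 ∨ A = 1 ∨ 1 = 1
g5 = ¬g4 = ¬1 = 0
g6 = C ∨ g5 = 1 ∨ 0 = 1
g7 = g6 ∨ g2 = 1 ∨ 0 = 1
g8 = g7 ∧ F = 1 ∧ 1 = 1
g9 = g8 ∧ D = 1 ∧ 1 = 1
g10 = g9 ∧ g3 = 1 ∧ 1 = 1
So g10 = 1 as required.

A=1, B=0, C=1, D=1, E=1, F=1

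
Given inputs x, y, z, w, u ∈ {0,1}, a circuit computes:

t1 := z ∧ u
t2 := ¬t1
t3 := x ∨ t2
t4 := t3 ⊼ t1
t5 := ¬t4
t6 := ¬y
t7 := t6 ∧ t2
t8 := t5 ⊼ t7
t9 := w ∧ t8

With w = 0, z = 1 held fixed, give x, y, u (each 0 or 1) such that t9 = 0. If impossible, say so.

t9 = w ∧ t8 must be 0, so at least one of w, t8 is 0.
Check with w = 0, z = 1 and x=0, y=1, u=0:
t1 = z ∧ u = 1 ∧ 0 = 0
t2 = ¬t1 = ¬0 = 1
t3 = x ∨ t2 = 0 ∨ 1 = 1
t4 = t3 ⊼ t1 = 1 ⊼ 0 = 1
t5 = ¬t4 = ¬1 = 0
t6 = ¬y = ¬1 = 0
t7 = t6 ∧ t2 = 0 ∧ 1 = 0
t8 = t5 ⊼ t7 = 0 ⊼ 0 = 1
t9 = w ∧ t8 = 0 ∧ 1 = 0
So t9 = 0.

x=0, y=1, u=0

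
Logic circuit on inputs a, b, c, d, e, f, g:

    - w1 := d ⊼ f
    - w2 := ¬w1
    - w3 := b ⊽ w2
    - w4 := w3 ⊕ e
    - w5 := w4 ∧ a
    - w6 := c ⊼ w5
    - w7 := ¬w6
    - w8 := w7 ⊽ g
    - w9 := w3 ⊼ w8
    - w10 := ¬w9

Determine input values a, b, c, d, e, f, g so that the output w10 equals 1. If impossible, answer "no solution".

a=0, b=0, c=0, d=0, e=1, f=0, g=0

w10 = ¬w9 must be 1, so w9 = 0.
Check with a=0, b=0, c=0, d=0, e=1, f=0, g=0:
w1 = d ⊼ f = 0 ⊼ 0 = 1
w2 = ¬w1 = ¬1 = 0
w3 = b ⊽ w2 = 0 ⊽ 0 = 1
w4 = w3 ⊕ e = 1 ⊕ 1 = 0
w5 = w4 ∧ a = 0 ∧ 0 = 0
w6 = c ⊼ w5 = 0 ⊼ 0 = 1
w7 = ¬w6 = ¬1 = 0
w8 = w7 ⊽ g = 0 ⊽ 0 = 1
w9 = w3 ⊼ w8 = 1 ⊼ 1 = 0
w10 = ¬w9 = ¬0 = 1
So w10 = 1 as required.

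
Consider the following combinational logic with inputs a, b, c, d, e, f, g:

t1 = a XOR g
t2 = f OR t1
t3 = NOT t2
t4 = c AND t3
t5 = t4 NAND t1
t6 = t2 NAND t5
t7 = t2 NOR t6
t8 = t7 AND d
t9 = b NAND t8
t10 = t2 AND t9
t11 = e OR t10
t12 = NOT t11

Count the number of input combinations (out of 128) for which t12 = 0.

112

t12 = NOT t11 must be 0, so t11 = 1.
t11 = e OR t10 must be 1, so at least one of e, t10 is 1.
Enumerating the 128 input combinations, 112 give t12 = 0 and 16 give t12 = 1.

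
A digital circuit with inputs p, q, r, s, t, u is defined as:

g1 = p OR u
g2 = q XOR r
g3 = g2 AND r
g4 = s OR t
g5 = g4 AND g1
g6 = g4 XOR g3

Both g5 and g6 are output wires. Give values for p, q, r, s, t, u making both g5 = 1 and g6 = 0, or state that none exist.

p=1 q=0 r=1 s=0 t=1 u=0

Check with p=1 q=0 r=1 s=0 t=1 u=0:
g1 = p OR u = 1 OR 0 = 1
g2 = q XOR r = 0 XOR 1 = 1
g3 = g2 AND r = 1 AND 1 = 1
g4 = s OR t = 0 OR 1 = 1
g5 = g4 AND g1 = 1 AND 1 = 1
g6 = g4 XOR g3 = 1 XOR 1 = 0
So g5 = 1 and g6 = 0.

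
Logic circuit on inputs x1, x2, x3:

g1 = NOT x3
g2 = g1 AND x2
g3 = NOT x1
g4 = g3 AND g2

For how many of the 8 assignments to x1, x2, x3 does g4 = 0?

g4 = g3 AND g2 must be 0, so at least one of g3, g2 is 0.
Enumerating the 8 input combinations, 7 give g4 = 0 and 1 give g4 = 1.

7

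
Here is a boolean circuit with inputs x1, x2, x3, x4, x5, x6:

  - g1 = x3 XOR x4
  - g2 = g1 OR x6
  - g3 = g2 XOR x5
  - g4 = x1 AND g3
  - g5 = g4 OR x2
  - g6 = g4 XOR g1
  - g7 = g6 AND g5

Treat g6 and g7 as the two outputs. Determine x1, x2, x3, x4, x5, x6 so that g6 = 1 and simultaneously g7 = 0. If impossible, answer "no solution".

Check with x1=0 x2=0 x3=1 x4=0 x5=1 x6=1:
g1 = x3 XOR x4 = 1 XOR 0 = 1
g2 = g1 OR x6 = 1 OR 1 = 1
g3 = g2 XOR x5 = 1 XOR 1 = 0
g4 = x1 AND g3 = 0 AND 0 = 0
g5 = g4 OR x2 = 0 OR 0 = 0
g6 = g4 XOR g1 = 0 XOR 1 = 1
g7 = g6 AND g5 = 1 AND 0 = 0
So g6 = 1 and g7 = 0.

x1=0 x2=0 x3=1 x4=0 x5=1 x6=1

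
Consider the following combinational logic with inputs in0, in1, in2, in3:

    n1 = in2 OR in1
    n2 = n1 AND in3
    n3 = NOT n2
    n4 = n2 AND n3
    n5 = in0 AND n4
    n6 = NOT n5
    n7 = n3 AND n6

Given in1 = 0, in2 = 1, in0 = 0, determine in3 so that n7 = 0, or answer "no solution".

n7 = n3 AND n6 must be 0, so at least one of n3, n6 is 0.
Check with in1 = 0, in2 = 1, in0 = 0 and in3=1:
n1 = in2 OR in1 = 1 OR 0 = 1
n2 = n1 AND in3 = 1 AND 1 = 1
n3 = NOT n2 = NOT 1 = 0
n4 = n2 AND n3 = 1 AND 0 = 0
n5 = in0 AND n4 = 0 AND 0 = 0
n6 = NOT n5 = NOT 0 = 1
n7 = n3 AND n6 = 0 AND 1 = 0
So n7 = 0.

in3=1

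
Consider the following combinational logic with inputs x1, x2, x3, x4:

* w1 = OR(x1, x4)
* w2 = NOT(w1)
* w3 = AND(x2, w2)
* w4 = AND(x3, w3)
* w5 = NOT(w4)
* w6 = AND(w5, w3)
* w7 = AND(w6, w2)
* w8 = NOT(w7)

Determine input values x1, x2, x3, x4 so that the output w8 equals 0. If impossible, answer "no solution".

x1=0, x2=1, x3=0, x4=0

w8 = NOT(w7) must be 0, so w7 = 1.
w7 = AND(w6, w2) must be 1, so both w6 = 1 and w2 = 1.
w6 = AND(w5, w3) must be 1, so both w5 = 1 and w3 = 1.
Check with x1=0, x2=1, x3=0, x4=0:
w1 = OR(x1, x4) = OR(0, 0) = 0
w2 = NOT(w1) = NOT 0 = 1
w3 = AND(x2, w2) = AND(1, 1) = 1
w4 = AND(x3, w3) = AND(0, 1) = 0
w5 = NOT(w4) = NOT 0 = 1
w6 = AND(w5, w3) = AND(1, 1) = 1
w7 = AND(w6, w2) = AND(1, 1) = 1
w8 = NOT(w7) = NOT 1 = 0
So w8 = 0 as required.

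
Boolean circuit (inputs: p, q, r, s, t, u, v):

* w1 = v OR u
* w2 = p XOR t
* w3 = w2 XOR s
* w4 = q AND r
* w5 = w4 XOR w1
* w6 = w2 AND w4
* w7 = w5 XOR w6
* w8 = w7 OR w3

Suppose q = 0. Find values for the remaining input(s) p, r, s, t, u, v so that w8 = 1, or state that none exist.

w8 = w7 OR w3 must be 1, so at least one of w7, w3 is 1.
Check with q = 0 and p=1, r=1, s=1, t=1, u=1, v=0:
w1 = v OR u = 0 OR 1 = 1
w2 = p XOR t = 1 XOR 1 = 0
w3 = w2 XOR s = 0 XOR 1 = 1
w4 = q AND r = 0 AND 1 = 0
w5 = w4 XOR w1 = 0 XOR 1 = 1
w6 = w2 AND w4 = 0 AND 0 = 0
w7 = w5 XOR w6 = 1 XOR 0 = 1
w8 = w7 OR w3 = 1 OR 1 = 1
So w8 = 1.

p=1, r=1, s=1, t=1, u=1, v=0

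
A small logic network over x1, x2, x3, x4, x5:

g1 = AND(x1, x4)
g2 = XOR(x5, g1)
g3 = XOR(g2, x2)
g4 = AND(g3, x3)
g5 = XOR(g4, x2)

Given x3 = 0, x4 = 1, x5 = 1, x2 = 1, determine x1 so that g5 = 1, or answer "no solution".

x1=0

Check with x3 = 0, x4 = 1, x5 = 1, x2 = 1 and x1=0:
g1 = AND(x1, x4) = AND(0, 1) = 0
g2 = XOR(x5, g1) = XOR(1, 0) = 1
g3 = XOR(g2, x2) = XOR(1, 1) = 0
g4 = AND(g3, x3) = AND(0, 0) = 0
g5 = XOR(g4, x2) = XOR(0, 1) = 1
So g5 = 1.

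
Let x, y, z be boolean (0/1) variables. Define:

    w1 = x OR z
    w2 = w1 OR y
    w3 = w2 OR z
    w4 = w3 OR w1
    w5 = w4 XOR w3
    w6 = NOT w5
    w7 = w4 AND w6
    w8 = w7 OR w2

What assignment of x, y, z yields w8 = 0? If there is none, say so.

w8 = w7 OR w2 must be 0, so both w7 = 0 and w2 = 0.
w7 = w4 AND w6 must be 0, so at least one of w4, w6 is 0.
w2 = w1 OR y must be 0, so both w1 = 0 and y = 0.
Check with x=0, y=0, z=0:
w1 = x OR z = 0 OR 0 = 0
w2 = w1 OR y = 0 OR 0 = 0
w3 = w2 OR z = 0 OR 0 = 0
w4 = w3 OR w1 = 0 OR 0 = 0
w5 = w4 XOR w3 = 0 XOR 0 = 0
w6 = NOT w5 = NOT 0 = 1
w7 = w4 AND w6 = 0 AND 1 = 0
w8 = w7 OR w2 = 0 OR 0 = 0
So w8 = 0 as required.

x=0, y=0, z=0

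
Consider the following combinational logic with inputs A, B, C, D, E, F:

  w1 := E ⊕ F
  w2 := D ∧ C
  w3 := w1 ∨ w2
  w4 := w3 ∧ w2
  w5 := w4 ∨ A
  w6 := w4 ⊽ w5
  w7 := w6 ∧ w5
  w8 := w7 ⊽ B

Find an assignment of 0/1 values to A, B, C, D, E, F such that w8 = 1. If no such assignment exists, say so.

A=1 B=0 C=1 D=0 E=1 F=0

w8 = w7 ⊽ B must be 1, so both w7 = 0 and B = 0.
w7 = w6 ∧ w5 must be 0, so at least one of w6, w5 is 0.
Check with A=1 B=0 C=1 D=0 E=1 F=0:
w1 = E ⊕ F = 1 ⊕ 0 = 1
w2 = D ∧ C = 0 ∧ 1 = 0
w3 = w1 ∨ w2 = 1 ∨ 0 = 1
w4 = w3 ∧ w2 = 1 ∧ 0 = 0
w5 = w4 ∨ A = 0 ∨ 1 = 1
w6 = w4 ⊽ w5 = 0 ⊽ 1 = 0
w7 = w6 ∧ w5 = 0 ∧ 1 = 0
w8 = w7 ⊽ B = 0 ⊽ 0 = 1
So w8 = 1 as required.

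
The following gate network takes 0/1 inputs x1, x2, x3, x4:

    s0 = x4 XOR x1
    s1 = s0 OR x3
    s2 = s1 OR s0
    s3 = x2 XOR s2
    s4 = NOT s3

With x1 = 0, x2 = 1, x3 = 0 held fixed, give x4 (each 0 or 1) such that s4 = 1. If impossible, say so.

x4=1

s4 = NOT s3 must be 1, so s3 = 0.
Check with x1 = 0, x2 = 1, x3 = 0 and x4=1:
s0 = x4 XOR x1 = 1 XOR 0 = 1
s1 = s0 OR x3 = 1 OR 0 = 1
s2 = s1 OR s0 = 1 OR 1 = 1
s3 = x2 XOR s2 = 1 XOR 1 = 0
s4 = NOT s3 = NOT 0 = 1
So s4 = 1.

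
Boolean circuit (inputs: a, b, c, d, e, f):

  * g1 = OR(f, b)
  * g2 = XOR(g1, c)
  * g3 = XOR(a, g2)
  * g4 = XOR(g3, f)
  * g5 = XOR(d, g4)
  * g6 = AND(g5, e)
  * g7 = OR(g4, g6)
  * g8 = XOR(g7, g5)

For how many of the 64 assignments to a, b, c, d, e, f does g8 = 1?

24

g8 = XOR(g7, g5) must be 1, so g7 and g5 differ.
Enumerating the 64 input combinations, 24 give g8 = 1 and 40 give g8 = 0.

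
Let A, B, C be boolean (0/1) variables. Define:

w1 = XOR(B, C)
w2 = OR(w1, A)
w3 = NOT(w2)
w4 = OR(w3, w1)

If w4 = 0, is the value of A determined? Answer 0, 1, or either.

1

w4 = OR(w3, w1) must be 0, so both w3 = 0 and w1 = 0.
w3 = NOT(w2) must be 0, so w2 = 1.
Every assignment with w4 = 0 has A = 1; there are 2 such assignment(s).
  A=1, B=0, C=0
  A=1, B=1, C=1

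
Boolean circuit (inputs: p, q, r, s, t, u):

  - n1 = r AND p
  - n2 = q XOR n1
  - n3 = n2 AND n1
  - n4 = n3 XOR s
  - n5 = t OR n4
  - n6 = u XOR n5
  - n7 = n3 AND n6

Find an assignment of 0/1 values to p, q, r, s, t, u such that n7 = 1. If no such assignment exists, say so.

p=1, q=0, r=1, s=1, t=1, u=0

Check with p=1, q=0, r=1, s=1, t=1, u=0:
n1 = r AND p = 1 AND 1 = 1
n2 = q XOR n1 = 0 XOR 1 = 1
n3 = n2 AND n1 = 1 AND 1 = 1
n4 = n3 XOR s = 1 XOR 1 = 0
n5 = t OR n4 = 1 OR 0 = 1
n6 = u XOR n5 = 0 XOR 1 = 1
n7 = n3 AND n6 = 1 AND 1 = 1
So n7 = 1 as required.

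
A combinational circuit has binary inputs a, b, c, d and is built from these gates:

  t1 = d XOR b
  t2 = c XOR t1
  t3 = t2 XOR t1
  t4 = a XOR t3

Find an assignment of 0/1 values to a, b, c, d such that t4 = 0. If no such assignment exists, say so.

t4 = a XOR t3 must be 0, so a and t3 are equal.
Check with a=0 b=1 c=0 d=1:
t1 = d XOR b = 1 XOR 1 = 0
t2 = c XOR t1 = 0 XOR 0 = 0
t3 = t2 XOR t1 = 0 XOR 0 = 0
t4 = a XOR t3 = 0 XOR 0 = 0
So t4 = 0 as required.

a=0 b=1 c=0 d=1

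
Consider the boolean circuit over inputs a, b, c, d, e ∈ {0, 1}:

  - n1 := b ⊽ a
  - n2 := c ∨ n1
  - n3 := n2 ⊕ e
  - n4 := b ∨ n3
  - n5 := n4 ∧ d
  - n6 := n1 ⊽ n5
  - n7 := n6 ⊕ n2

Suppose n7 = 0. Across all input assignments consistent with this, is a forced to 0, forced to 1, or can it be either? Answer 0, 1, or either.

Both values of a occur among assignments with n7 = 0:
  a=0: a=0, b=1, c=0, d=1, e=0
  a=1: a=1, b=0, c=0, d=1, e=1

either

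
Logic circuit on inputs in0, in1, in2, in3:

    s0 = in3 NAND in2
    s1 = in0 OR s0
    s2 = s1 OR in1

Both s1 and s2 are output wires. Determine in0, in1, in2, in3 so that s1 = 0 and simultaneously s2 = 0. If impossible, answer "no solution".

Check with in0=0, in1=0, in2=1, in3=1:
s0 = in3 NAND in2 = 1 NAND 1 = 0
s1 = in0 OR s0 = 0 OR 0 = 0
s2 = s1 OR in1 = 0 OR 0 = 0
So s1 = 0 and s2 = 0.

in0=0, in1=0, in2=1, in3=1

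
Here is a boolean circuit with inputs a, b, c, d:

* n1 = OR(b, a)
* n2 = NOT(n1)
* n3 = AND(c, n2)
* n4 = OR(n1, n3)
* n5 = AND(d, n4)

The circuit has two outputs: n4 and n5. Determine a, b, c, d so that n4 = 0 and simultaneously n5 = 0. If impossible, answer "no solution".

Check with a=0, b=0, c=0, d=1:
n1 = OR(b, a) = OR(0, 0) = 0
n2 = NOT(n1) = NOT 0 = 1
n3 = AND(c, n2) = AND(0, 1) = 0
n4 = OR(n1, n3) = OR(0, 0) = 0
n5 = AND(d, n4) = AND(1, 0) = 0
So n4 = 0 and n5 = 0.

a=0, b=0, c=0, d=1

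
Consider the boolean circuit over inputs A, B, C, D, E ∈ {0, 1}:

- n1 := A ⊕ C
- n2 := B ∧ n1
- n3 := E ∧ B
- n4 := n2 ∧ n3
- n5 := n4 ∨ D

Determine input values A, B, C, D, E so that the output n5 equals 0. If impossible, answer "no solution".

n5 = n4 ∨ D must be 0, so both n4 = 0 and D = 0.
n4 = n2 ∧ n3 must be 0, so at least one of n2, n3 is 0.
Check with A=1, B=0, C=0, D=0, E=1:
n1 = A ⊕ C = 1 ⊕ 0 = 1
n2 = B ∧ n1 = 0 ∧ 1 = 0
n3 = E ∧ B = 1 ∧ 0 = 0
n4 = n2 ∧ n3 = 0 ∧ 0 = 0
n5 = n4 ∨ D = 0 ∨ 0 = 0
So n5 = 0 as required.

A=1, B=0, C=0, D=0, E=1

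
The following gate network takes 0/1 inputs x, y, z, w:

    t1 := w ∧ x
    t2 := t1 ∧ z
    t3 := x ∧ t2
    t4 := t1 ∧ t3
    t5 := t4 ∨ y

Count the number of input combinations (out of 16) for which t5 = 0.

t5 = t4 ∨ y must be 0, so both t4 = 0 and y = 0.
Enumerating the 16 input combinations, 7 give t5 = 0 and 9 give t5 = 1.

7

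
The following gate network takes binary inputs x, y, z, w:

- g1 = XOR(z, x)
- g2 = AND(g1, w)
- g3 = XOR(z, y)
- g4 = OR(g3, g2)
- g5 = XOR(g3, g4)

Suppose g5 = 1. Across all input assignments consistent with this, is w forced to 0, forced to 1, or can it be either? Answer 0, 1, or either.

1

g5 = XOR(g3, g4) must be 1, so g3 and g4 differ.
Every assignment with g5 = 1 has w = 1; there are 2 such assignment(s).
  x=0, y=1, z=1, w=1
  x=1, y=0, z=0, w=1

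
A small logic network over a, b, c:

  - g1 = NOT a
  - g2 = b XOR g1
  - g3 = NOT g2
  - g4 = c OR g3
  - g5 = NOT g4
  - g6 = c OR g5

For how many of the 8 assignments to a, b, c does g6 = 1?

g6 = c OR g5 must be 1, so at least one of c, g5 is 1.
Satisfying assignments:
  a=0, b=0, c=0
  a=0, b=0, c=1
  a=0, b=1, c=1
  a=1, b=0, c=1
  a=1, b=1, c=0
  a=1, b=1, c=1

6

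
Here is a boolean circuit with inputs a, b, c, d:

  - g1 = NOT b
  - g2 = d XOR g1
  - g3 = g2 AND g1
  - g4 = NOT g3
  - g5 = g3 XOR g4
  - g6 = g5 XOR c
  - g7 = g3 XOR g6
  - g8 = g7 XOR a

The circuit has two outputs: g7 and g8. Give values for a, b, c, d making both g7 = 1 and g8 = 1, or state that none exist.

Check with a=0, b=0, c=1, d=0:
g1 = NOT b = NOT 0 = 1
g2 = d XOR g1 = 0 XOR 1 = 1
g3 = g2 AND g1 = 1 AND 1 = 1
g4 = NOT g3 = NOT 1 = 0
g5 = g3 XOR g4 = 1 XOR 0 = 1
g6 = g5 XOR c = 1 XOR 1 = 0
g7 = g3 XOR g6 = 1 XOR 0 = 1
g8 = g7 XOR a = 1 XOR 0 = 1
So g7 = 1 and g8 = 1.

a=0, b=0, c=1, d=0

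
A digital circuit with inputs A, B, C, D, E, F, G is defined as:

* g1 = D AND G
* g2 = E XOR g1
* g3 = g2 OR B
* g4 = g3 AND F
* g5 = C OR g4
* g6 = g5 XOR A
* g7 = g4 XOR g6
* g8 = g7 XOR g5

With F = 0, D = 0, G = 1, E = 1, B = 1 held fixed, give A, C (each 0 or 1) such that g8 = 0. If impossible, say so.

A=0, C=1

g8 = g7 XOR g5 must be 0, so g7 and g5 are equal.
Check with F = 0, D = 0, G = 1, E = 1, B = 1 and A=0, C=1:
g1 = D AND G = 0 AND 1 = 0
g2 = E XOR g1 = 1 XOR 0 = 1
g3 = g2 OR B = 1 OR 1 = 1
g4 = g3 AND F = 1 AND 0 = 0
g5 = C OR g4 = 1 OR 0 = 1
g6 = g5 XOR A = 1 XOR 0 = 1
g7 = g4 XOR g6 = 0 XOR 1 = 1
g8 = g7 XOR g5 = 1 XOR 1 = 0
So g8 = 0.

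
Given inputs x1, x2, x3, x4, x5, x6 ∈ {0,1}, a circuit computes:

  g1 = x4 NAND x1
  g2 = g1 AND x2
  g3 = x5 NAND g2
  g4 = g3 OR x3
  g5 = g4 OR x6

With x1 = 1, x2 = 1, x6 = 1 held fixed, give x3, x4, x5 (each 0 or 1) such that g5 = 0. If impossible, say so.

With x1 = 1, x2 = 1, x6 = 1 fixed, none of the 8 settings of x3, x4, x5 give g5 = 0.
For example, with x3=0, x4=0, x5=0:
g1 = x4 NAND x1 = 0 NAND 1 = 1
g2 = g1 AND x2 = 1 AND 1 = 1
g3 = x5 NAND g2 = 0 NAND 1 = 1
g4 = g3 OR x3 = 1 OR 0 = 1
g5 = g4 OR x6 = 1 OR 1 = 1
giving g5 = 1 ≠ 0.

no solution exists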